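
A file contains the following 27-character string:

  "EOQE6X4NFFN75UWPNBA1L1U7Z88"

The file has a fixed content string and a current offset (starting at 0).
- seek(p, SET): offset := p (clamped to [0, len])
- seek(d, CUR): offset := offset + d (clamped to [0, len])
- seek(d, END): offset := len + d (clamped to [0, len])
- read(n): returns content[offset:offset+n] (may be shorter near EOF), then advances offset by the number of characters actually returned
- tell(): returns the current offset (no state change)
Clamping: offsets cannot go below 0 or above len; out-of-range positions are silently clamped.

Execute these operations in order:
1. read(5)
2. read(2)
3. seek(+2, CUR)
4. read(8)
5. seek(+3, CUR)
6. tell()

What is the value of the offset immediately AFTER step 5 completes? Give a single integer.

After 1 (read(5)): returned 'EOQE6', offset=5
After 2 (read(2)): returned 'X4', offset=7
After 3 (seek(+2, CUR)): offset=9
After 4 (read(8)): returned 'FN75UWPN', offset=17
After 5 (seek(+3, CUR)): offset=20

Answer: 20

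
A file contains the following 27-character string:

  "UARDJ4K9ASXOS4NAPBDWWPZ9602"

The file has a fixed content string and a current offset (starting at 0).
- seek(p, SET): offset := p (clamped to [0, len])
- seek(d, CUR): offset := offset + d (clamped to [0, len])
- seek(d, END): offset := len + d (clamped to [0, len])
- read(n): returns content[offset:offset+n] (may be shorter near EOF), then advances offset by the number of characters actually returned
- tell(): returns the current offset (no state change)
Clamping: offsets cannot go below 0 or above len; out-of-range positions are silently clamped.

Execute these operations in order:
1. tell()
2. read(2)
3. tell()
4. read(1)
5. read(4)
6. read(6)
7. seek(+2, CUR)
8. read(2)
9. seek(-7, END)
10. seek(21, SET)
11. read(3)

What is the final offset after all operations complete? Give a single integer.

Answer: 24

Derivation:
After 1 (tell()): offset=0
After 2 (read(2)): returned 'UA', offset=2
After 3 (tell()): offset=2
After 4 (read(1)): returned 'R', offset=3
After 5 (read(4)): returned 'DJ4K', offset=7
After 6 (read(6)): returned '9ASXOS', offset=13
After 7 (seek(+2, CUR)): offset=15
After 8 (read(2)): returned 'AP', offset=17
After 9 (seek(-7, END)): offset=20
After 10 (seek(21, SET)): offset=21
After 11 (read(3)): returned 'PZ9', offset=24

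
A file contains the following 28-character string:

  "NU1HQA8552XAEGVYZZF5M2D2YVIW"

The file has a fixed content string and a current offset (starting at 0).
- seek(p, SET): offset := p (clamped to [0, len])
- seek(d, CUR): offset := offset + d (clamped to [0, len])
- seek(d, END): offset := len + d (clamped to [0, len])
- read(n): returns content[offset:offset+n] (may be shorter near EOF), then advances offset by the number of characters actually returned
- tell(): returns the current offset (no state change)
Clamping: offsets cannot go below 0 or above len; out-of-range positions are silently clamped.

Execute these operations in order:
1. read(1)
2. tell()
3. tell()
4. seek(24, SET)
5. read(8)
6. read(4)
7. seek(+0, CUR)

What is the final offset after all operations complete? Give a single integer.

Answer: 28

Derivation:
After 1 (read(1)): returned 'N', offset=1
After 2 (tell()): offset=1
After 3 (tell()): offset=1
After 4 (seek(24, SET)): offset=24
After 5 (read(8)): returned 'YVIW', offset=28
After 6 (read(4)): returned '', offset=28
After 7 (seek(+0, CUR)): offset=28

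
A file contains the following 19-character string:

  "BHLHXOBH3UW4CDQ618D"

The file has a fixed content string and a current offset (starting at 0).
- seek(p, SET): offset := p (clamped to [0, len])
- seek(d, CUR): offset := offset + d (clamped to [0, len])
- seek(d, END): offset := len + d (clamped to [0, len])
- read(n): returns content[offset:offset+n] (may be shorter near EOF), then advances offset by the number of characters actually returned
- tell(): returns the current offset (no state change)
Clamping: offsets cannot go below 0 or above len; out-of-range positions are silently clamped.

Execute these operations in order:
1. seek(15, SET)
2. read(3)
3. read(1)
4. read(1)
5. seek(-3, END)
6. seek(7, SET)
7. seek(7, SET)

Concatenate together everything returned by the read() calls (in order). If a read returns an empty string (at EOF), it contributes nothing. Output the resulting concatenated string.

After 1 (seek(15, SET)): offset=15
After 2 (read(3)): returned '618', offset=18
After 3 (read(1)): returned 'D', offset=19
After 4 (read(1)): returned '', offset=19
After 5 (seek(-3, END)): offset=16
After 6 (seek(7, SET)): offset=7
After 7 (seek(7, SET)): offset=7

Answer: 618D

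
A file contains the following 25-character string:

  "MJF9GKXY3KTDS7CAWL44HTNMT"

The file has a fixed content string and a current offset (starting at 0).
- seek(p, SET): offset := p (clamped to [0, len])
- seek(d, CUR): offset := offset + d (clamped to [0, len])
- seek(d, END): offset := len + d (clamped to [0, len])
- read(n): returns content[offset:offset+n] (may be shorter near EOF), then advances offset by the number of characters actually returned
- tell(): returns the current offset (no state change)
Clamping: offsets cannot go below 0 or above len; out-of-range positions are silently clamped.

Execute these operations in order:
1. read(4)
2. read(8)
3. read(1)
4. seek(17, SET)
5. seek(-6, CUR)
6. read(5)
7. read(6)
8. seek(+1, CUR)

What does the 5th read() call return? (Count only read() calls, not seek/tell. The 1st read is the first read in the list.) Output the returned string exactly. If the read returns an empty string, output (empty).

After 1 (read(4)): returned 'MJF9', offset=4
After 2 (read(8)): returned 'GKXY3KTD', offset=12
After 3 (read(1)): returned 'S', offset=13
After 4 (seek(17, SET)): offset=17
After 5 (seek(-6, CUR)): offset=11
After 6 (read(5)): returned 'DS7CA', offset=16
After 7 (read(6)): returned 'WL44HT', offset=22
After 8 (seek(+1, CUR)): offset=23

Answer: WL44HT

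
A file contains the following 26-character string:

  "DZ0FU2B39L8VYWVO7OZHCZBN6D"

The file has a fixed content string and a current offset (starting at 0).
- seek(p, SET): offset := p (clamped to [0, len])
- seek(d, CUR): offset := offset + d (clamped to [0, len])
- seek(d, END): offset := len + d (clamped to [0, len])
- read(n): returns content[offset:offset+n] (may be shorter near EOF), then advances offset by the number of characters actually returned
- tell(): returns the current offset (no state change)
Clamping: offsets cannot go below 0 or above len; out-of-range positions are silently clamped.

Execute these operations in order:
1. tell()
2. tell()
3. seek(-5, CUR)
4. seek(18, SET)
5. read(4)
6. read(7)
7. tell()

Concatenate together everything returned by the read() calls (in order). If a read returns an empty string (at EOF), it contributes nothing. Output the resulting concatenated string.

After 1 (tell()): offset=0
After 2 (tell()): offset=0
After 3 (seek(-5, CUR)): offset=0
After 4 (seek(18, SET)): offset=18
After 5 (read(4)): returned 'ZHCZ', offset=22
After 6 (read(7)): returned 'BN6D', offset=26
After 7 (tell()): offset=26

Answer: ZHCZBN6D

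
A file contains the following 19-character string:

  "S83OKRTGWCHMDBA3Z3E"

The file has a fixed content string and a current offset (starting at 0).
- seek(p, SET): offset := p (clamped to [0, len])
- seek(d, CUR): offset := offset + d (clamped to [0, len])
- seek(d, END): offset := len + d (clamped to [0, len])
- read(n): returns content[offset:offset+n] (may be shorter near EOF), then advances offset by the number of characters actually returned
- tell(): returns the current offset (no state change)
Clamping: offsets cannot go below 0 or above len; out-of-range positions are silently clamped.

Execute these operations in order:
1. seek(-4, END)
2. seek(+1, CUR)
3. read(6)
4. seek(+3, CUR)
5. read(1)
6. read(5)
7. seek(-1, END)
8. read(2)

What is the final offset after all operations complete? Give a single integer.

Answer: 19

Derivation:
After 1 (seek(-4, END)): offset=15
After 2 (seek(+1, CUR)): offset=16
After 3 (read(6)): returned 'Z3E', offset=19
After 4 (seek(+3, CUR)): offset=19
After 5 (read(1)): returned '', offset=19
After 6 (read(5)): returned '', offset=19
After 7 (seek(-1, END)): offset=18
After 8 (read(2)): returned 'E', offset=19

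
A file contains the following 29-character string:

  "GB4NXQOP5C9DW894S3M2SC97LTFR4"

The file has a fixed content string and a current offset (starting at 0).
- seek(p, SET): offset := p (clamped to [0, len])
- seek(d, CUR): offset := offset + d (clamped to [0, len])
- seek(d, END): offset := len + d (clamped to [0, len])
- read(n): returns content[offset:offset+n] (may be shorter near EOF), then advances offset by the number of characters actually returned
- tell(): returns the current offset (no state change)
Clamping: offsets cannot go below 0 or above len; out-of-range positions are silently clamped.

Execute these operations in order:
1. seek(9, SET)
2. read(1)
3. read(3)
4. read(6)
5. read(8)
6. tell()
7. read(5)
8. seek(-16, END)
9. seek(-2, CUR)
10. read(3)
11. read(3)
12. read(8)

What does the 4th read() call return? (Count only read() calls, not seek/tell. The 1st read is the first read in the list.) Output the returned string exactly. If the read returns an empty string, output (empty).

Answer: 2SC97LTF

Derivation:
After 1 (seek(9, SET)): offset=9
After 2 (read(1)): returned 'C', offset=10
After 3 (read(3)): returned '9DW', offset=13
After 4 (read(6)): returned '894S3M', offset=19
After 5 (read(8)): returned '2SC97LTF', offset=27
After 6 (tell()): offset=27
After 7 (read(5)): returned 'R4', offset=29
After 8 (seek(-16, END)): offset=13
After 9 (seek(-2, CUR)): offset=11
After 10 (read(3)): returned 'DW8', offset=14
After 11 (read(3)): returned '94S', offset=17
After 12 (read(8)): returned '3M2SC97L', offset=25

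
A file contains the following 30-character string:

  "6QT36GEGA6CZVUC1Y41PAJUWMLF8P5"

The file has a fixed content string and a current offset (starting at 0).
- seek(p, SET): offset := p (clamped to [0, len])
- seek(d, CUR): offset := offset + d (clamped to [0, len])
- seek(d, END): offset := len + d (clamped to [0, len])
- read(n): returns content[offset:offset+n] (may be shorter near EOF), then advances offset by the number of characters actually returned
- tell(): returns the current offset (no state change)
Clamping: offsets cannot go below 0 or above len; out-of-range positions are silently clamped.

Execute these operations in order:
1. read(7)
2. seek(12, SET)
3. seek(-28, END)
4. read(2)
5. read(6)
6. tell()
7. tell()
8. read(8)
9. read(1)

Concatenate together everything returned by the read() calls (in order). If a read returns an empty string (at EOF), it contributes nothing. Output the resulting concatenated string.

After 1 (read(7)): returned '6QT36GE', offset=7
After 2 (seek(12, SET)): offset=12
After 3 (seek(-28, END)): offset=2
After 4 (read(2)): returned 'T3', offset=4
After 5 (read(6)): returned '6GEGA6', offset=10
After 6 (tell()): offset=10
After 7 (tell()): offset=10
After 8 (read(8)): returned 'CZVUC1Y4', offset=18
After 9 (read(1)): returned '1', offset=19

Answer: 6QT36GET36GEGA6CZVUC1Y41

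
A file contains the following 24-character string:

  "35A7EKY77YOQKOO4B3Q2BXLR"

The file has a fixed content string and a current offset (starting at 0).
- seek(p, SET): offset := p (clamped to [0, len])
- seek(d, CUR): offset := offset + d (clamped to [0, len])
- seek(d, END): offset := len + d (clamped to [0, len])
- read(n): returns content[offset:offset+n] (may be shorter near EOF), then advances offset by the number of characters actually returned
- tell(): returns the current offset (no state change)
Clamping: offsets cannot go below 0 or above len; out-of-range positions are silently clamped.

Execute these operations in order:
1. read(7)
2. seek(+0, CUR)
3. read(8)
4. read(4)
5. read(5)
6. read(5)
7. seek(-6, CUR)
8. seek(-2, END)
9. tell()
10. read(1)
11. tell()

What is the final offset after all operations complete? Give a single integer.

Answer: 23

Derivation:
After 1 (read(7)): returned '35A7EKY', offset=7
After 2 (seek(+0, CUR)): offset=7
After 3 (read(8)): returned '77YOQKOO', offset=15
After 4 (read(4)): returned '4B3Q', offset=19
After 5 (read(5)): returned '2BXLR', offset=24
After 6 (read(5)): returned '', offset=24
After 7 (seek(-6, CUR)): offset=18
After 8 (seek(-2, END)): offset=22
After 9 (tell()): offset=22
After 10 (read(1)): returned 'L', offset=23
After 11 (tell()): offset=23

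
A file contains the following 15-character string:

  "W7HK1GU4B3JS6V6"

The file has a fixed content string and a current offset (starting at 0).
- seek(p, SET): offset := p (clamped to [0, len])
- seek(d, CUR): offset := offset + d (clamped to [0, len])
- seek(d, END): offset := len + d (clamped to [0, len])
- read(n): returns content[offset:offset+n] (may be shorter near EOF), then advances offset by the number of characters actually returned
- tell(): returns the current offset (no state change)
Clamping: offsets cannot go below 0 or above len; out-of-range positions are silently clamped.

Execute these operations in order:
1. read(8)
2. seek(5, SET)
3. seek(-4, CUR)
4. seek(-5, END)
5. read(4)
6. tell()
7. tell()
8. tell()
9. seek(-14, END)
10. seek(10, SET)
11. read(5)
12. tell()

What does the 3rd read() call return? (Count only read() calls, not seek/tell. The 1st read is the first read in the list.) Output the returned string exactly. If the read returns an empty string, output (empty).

After 1 (read(8)): returned 'W7HK1GU4', offset=8
After 2 (seek(5, SET)): offset=5
After 3 (seek(-4, CUR)): offset=1
After 4 (seek(-5, END)): offset=10
After 5 (read(4)): returned 'JS6V', offset=14
After 6 (tell()): offset=14
After 7 (tell()): offset=14
After 8 (tell()): offset=14
After 9 (seek(-14, END)): offset=1
After 10 (seek(10, SET)): offset=10
After 11 (read(5)): returned 'JS6V6', offset=15
After 12 (tell()): offset=15

Answer: JS6V6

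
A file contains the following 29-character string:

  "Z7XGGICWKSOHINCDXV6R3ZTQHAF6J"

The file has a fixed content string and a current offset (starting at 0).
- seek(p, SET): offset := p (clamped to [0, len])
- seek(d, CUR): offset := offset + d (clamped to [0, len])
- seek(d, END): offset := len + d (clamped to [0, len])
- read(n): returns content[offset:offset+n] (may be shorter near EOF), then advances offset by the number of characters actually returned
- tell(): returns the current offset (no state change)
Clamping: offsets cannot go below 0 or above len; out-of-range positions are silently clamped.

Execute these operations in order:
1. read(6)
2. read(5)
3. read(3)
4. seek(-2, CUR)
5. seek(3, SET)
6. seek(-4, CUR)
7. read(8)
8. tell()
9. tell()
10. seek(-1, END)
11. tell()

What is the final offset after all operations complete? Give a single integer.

Answer: 28

Derivation:
After 1 (read(6)): returned 'Z7XGGI', offset=6
After 2 (read(5)): returned 'CWKSO', offset=11
After 3 (read(3)): returned 'HIN', offset=14
After 4 (seek(-2, CUR)): offset=12
After 5 (seek(3, SET)): offset=3
After 6 (seek(-4, CUR)): offset=0
After 7 (read(8)): returned 'Z7XGGICW', offset=8
After 8 (tell()): offset=8
After 9 (tell()): offset=8
After 10 (seek(-1, END)): offset=28
After 11 (tell()): offset=28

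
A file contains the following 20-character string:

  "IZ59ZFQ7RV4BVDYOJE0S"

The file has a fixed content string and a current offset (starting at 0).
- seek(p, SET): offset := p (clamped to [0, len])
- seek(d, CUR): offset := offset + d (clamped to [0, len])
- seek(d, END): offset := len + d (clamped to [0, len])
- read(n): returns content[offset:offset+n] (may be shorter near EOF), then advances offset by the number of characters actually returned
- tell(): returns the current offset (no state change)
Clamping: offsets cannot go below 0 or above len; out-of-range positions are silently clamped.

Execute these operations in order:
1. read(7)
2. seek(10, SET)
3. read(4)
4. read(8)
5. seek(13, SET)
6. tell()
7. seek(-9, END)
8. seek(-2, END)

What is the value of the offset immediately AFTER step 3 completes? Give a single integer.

Answer: 14

Derivation:
After 1 (read(7)): returned 'IZ59ZFQ', offset=7
After 2 (seek(10, SET)): offset=10
After 3 (read(4)): returned '4BVD', offset=14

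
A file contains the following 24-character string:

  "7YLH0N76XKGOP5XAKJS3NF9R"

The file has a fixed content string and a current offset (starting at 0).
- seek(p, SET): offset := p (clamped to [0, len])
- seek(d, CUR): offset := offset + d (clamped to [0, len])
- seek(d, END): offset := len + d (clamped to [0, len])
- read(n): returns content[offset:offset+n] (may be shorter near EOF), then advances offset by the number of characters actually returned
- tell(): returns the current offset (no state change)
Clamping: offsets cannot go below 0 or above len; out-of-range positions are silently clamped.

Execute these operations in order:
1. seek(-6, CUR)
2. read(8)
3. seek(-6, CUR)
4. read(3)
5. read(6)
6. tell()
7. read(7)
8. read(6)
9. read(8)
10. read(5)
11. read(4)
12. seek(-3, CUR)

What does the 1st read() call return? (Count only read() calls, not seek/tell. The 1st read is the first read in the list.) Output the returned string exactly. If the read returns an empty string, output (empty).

After 1 (seek(-6, CUR)): offset=0
After 2 (read(8)): returned '7YLH0N76', offset=8
After 3 (seek(-6, CUR)): offset=2
After 4 (read(3)): returned 'LH0', offset=5
After 5 (read(6)): returned 'N76XKG', offset=11
After 6 (tell()): offset=11
After 7 (read(7)): returned 'OP5XAKJ', offset=18
After 8 (read(6)): returned 'S3NF9R', offset=24
After 9 (read(8)): returned '', offset=24
After 10 (read(5)): returned '', offset=24
After 11 (read(4)): returned '', offset=24
After 12 (seek(-3, CUR)): offset=21

Answer: 7YLH0N76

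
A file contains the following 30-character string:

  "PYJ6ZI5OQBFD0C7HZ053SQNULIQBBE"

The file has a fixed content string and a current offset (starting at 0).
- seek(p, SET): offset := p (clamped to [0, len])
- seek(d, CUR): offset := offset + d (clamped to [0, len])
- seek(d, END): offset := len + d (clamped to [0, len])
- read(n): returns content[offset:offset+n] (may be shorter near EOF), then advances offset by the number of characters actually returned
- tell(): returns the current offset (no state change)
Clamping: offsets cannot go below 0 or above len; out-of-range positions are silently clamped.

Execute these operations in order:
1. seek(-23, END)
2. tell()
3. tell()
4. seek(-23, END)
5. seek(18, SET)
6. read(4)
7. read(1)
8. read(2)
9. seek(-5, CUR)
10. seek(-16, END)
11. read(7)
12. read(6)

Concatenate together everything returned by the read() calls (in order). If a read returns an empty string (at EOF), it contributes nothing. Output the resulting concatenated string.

After 1 (seek(-23, END)): offset=7
After 2 (tell()): offset=7
After 3 (tell()): offset=7
After 4 (seek(-23, END)): offset=7
After 5 (seek(18, SET)): offset=18
After 6 (read(4)): returned '53SQ', offset=22
After 7 (read(1)): returned 'N', offset=23
After 8 (read(2)): returned 'UL', offset=25
After 9 (seek(-5, CUR)): offset=20
After 10 (seek(-16, END)): offset=14
After 11 (read(7)): returned '7HZ053S', offset=21
After 12 (read(6)): returned 'QNULIQ', offset=27

Answer: 53SQNUL7HZ053SQNULIQ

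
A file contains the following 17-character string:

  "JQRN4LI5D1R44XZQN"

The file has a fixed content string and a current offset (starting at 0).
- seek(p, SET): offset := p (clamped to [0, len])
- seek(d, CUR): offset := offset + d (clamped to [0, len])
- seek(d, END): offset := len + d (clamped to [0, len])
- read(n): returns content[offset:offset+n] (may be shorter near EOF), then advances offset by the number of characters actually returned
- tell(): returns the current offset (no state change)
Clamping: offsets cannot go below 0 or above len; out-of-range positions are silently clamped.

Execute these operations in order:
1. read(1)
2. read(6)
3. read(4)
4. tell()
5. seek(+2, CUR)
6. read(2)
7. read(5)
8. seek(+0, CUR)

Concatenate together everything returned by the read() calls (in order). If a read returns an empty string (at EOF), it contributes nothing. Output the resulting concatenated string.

After 1 (read(1)): returned 'J', offset=1
After 2 (read(6)): returned 'QRN4LI', offset=7
After 3 (read(4)): returned '5D1R', offset=11
After 4 (tell()): offset=11
After 5 (seek(+2, CUR)): offset=13
After 6 (read(2)): returned 'XZ', offset=15
After 7 (read(5)): returned 'QN', offset=17
After 8 (seek(+0, CUR)): offset=17

Answer: JQRN4LI5D1RXZQN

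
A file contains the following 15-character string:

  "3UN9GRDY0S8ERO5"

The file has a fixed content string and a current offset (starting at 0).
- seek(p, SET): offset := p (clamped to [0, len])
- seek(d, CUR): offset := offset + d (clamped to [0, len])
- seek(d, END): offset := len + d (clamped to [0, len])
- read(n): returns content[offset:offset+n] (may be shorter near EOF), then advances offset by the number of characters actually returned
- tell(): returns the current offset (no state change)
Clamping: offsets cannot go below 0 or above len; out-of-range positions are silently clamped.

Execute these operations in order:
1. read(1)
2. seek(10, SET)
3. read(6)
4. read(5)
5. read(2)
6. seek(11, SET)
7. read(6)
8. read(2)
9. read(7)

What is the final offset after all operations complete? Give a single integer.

After 1 (read(1)): returned '3', offset=1
After 2 (seek(10, SET)): offset=10
After 3 (read(6)): returned '8ERO5', offset=15
After 4 (read(5)): returned '', offset=15
After 5 (read(2)): returned '', offset=15
After 6 (seek(11, SET)): offset=11
After 7 (read(6)): returned 'ERO5', offset=15
After 8 (read(2)): returned '', offset=15
After 9 (read(7)): returned '', offset=15

Answer: 15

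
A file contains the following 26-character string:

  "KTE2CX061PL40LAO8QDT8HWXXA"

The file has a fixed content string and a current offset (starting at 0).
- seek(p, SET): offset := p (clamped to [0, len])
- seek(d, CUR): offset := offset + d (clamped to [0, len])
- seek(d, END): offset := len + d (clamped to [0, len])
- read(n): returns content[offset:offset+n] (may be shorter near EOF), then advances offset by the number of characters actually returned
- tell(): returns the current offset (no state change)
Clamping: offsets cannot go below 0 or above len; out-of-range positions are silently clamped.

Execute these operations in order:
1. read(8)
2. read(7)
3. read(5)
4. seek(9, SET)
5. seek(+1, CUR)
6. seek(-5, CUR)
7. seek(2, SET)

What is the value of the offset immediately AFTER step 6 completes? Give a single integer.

After 1 (read(8)): returned 'KTE2CX06', offset=8
After 2 (read(7)): returned '1PL40LA', offset=15
After 3 (read(5)): returned 'O8QDT', offset=20
After 4 (seek(9, SET)): offset=9
After 5 (seek(+1, CUR)): offset=10
After 6 (seek(-5, CUR)): offset=5

Answer: 5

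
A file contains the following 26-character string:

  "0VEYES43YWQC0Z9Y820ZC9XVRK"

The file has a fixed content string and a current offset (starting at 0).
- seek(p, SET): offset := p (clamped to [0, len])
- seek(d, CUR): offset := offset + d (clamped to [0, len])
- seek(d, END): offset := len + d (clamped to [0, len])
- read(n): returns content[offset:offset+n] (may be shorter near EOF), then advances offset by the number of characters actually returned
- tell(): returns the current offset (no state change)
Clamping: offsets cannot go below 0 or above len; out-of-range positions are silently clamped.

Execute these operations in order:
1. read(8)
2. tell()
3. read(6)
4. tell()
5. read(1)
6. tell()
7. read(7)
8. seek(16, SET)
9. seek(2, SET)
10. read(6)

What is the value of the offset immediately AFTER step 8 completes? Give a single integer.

After 1 (read(8)): returned '0VEYES43', offset=8
After 2 (tell()): offset=8
After 3 (read(6)): returned 'YWQC0Z', offset=14
After 4 (tell()): offset=14
After 5 (read(1)): returned '9', offset=15
After 6 (tell()): offset=15
After 7 (read(7)): returned 'Y820ZC9', offset=22
After 8 (seek(16, SET)): offset=16

Answer: 16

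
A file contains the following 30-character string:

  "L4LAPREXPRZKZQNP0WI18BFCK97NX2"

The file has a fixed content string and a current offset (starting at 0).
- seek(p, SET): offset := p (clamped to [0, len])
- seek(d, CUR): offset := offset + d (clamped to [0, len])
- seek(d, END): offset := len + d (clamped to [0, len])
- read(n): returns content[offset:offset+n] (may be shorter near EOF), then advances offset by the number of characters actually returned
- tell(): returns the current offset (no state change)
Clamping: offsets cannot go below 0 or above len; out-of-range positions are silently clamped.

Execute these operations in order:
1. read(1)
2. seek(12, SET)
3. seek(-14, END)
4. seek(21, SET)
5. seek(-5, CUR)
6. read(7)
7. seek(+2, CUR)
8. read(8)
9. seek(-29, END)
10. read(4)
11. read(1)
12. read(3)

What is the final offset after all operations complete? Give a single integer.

Answer: 9

Derivation:
After 1 (read(1)): returned 'L', offset=1
After 2 (seek(12, SET)): offset=12
After 3 (seek(-14, END)): offset=16
After 4 (seek(21, SET)): offset=21
After 5 (seek(-5, CUR)): offset=16
After 6 (read(7)): returned '0WI18BF', offset=23
After 7 (seek(+2, CUR)): offset=25
After 8 (read(8)): returned '97NX2', offset=30
After 9 (seek(-29, END)): offset=1
After 10 (read(4)): returned '4LAP', offset=5
After 11 (read(1)): returned 'R', offset=6
After 12 (read(3)): returned 'EXP', offset=9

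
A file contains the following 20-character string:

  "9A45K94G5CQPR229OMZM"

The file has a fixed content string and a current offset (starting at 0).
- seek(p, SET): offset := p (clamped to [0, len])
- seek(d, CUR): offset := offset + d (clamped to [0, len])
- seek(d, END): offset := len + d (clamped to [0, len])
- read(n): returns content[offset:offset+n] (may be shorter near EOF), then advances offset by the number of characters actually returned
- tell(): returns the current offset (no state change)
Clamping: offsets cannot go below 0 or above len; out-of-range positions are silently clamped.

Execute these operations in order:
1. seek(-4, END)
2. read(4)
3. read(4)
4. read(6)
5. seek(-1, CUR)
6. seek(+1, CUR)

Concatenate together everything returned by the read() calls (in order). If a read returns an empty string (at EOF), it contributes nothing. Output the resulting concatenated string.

Answer: OMZM

Derivation:
After 1 (seek(-4, END)): offset=16
After 2 (read(4)): returned 'OMZM', offset=20
After 3 (read(4)): returned '', offset=20
After 4 (read(6)): returned '', offset=20
After 5 (seek(-1, CUR)): offset=19
After 6 (seek(+1, CUR)): offset=20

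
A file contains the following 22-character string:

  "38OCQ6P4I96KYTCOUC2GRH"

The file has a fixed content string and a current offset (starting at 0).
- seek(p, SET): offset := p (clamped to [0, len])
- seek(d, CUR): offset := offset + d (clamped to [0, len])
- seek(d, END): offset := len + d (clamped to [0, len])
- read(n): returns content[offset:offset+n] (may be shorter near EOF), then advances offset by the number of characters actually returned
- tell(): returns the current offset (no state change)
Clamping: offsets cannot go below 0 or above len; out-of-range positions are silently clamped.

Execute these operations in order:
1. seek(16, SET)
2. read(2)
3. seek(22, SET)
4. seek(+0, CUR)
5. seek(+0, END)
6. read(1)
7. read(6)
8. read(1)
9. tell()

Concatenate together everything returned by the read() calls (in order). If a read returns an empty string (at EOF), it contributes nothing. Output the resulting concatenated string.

After 1 (seek(16, SET)): offset=16
After 2 (read(2)): returned 'UC', offset=18
After 3 (seek(22, SET)): offset=22
After 4 (seek(+0, CUR)): offset=22
After 5 (seek(+0, END)): offset=22
After 6 (read(1)): returned '', offset=22
After 7 (read(6)): returned '', offset=22
After 8 (read(1)): returned '', offset=22
After 9 (tell()): offset=22

Answer: UC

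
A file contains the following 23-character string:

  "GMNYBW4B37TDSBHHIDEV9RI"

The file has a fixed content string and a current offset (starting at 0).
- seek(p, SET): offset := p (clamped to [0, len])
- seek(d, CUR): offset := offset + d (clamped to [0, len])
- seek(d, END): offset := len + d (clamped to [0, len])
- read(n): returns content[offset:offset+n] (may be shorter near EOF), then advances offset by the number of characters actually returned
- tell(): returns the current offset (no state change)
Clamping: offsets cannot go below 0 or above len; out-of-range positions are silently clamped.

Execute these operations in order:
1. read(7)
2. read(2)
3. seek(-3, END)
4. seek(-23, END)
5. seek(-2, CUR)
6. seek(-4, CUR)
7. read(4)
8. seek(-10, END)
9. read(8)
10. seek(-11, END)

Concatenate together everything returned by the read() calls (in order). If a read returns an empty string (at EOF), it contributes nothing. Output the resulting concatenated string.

Answer: GMNYBW4B3GMNYBHHIDEV9

Derivation:
After 1 (read(7)): returned 'GMNYBW4', offset=7
After 2 (read(2)): returned 'B3', offset=9
After 3 (seek(-3, END)): offset=20
After 4 (seek(-23, END)): offset=0
After 5 (seek(-2, CUR)): offset=0
After 6 (seek(-4, CUR)): offset=0
After 7 (read(4)): returned 'GMNY', offset=4
After 8 (seek(-10, END)): offset=13
After 9 (read(8)): returned 'BHHIDEV9', offset=21
After 10 (seek(-11, END)): offset=12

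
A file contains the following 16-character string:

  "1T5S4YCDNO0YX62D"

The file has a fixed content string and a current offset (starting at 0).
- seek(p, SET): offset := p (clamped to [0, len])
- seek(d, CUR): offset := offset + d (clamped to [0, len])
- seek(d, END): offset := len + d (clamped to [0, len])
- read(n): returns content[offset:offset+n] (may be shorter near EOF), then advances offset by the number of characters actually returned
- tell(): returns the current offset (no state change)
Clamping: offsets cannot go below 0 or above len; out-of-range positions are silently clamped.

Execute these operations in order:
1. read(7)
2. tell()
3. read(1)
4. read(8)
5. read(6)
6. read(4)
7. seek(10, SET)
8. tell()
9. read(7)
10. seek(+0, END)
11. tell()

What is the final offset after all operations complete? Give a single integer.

After 1 (read(7)): returned '1T5S4YC', offset=7
After 2 (tell()): offset=7
After 3 (read(1)): returned 'D', offset=8
After 4 (read(8)): returned 'NO0YX62D', offset=16
After 5 (read(6)): returned '', offset=16
After 6 (read(4)): returned '', offset=16
After 7 (seek(10, SET)): offset=10
After 8 (tell()): offset=10
After 9 (read(7)): returned '0YX62D', offset=16
After 10 (seek(+0, END)): offset=16
After 11 (tell()): offset=16

Answer: 16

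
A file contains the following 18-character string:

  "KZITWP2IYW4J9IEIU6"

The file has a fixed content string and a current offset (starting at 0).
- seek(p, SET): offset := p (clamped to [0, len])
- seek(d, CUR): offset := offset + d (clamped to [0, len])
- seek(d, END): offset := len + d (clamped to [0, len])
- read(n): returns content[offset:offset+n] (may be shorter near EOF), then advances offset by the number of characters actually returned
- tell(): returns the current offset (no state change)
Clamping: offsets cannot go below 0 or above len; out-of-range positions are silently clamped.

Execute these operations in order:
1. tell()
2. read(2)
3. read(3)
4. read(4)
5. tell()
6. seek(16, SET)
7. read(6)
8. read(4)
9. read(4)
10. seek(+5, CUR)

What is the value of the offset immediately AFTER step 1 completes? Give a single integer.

After 1 (tell()): offset=0

Answer: 0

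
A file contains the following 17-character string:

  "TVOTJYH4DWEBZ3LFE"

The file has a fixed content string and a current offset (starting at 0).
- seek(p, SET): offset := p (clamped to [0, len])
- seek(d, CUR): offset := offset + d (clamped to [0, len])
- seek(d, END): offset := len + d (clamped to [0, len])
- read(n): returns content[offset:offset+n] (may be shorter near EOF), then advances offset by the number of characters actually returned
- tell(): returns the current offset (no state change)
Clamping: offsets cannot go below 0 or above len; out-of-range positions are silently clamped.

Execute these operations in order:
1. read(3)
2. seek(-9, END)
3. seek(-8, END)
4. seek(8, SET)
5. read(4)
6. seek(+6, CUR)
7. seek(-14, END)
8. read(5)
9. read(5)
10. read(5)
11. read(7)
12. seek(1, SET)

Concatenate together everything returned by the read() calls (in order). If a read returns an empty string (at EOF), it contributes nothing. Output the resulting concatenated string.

After 1 (read(3)): returned 'TVO', offset=3
After 2 (seek(-9, END)): offset=8
After 3 (seek(-8, END)): offset=9
After 4 (seek(8, SET)): offset=8
After 5 (read(4)): returned 'DWEB', offset=12
After 6 (seek(+6, CUR)): offset=17
After 7 (seek(-14, END)): offset=3
After 8 (read(5)): returned 'TJYH4', offset=8
After 9 (read(5)): returned 'DWEBZ', offset=13
After 10 (read(5)): returned '3LFE', offset=17
After 11 (read(7)): returned '', offset=17
After 12 (seek(1, SET)): offset=1

Answer: TVODWEBTJYH4DWEBZ3LFE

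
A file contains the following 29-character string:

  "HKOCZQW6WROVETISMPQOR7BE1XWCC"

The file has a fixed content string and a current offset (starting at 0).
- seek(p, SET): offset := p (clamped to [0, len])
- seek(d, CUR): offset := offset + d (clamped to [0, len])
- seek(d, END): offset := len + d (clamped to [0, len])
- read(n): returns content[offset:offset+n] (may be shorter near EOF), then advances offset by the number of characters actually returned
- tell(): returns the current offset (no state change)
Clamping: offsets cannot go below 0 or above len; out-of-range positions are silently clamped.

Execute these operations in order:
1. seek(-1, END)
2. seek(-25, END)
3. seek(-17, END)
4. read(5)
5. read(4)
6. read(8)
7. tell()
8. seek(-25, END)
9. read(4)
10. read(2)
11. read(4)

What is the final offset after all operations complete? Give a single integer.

After 1 (seek(-1, END)): offset=28
After 2 (seek(-25, END)): offset=4
After 3 (seek(-17, END)): offset=12
After 4 (read(5)): returned 'ETISM', offset=17
After 5 (read(4)): returned 'PQOR', offset=21
After 6 (read(8)): returned '7BE1XWCC', offset=29
After 7 (tell()): offset=29
After 8 (seek(-25, END)): offset=4
After 9 (read(4)): returned 'ZQW6', offset=8
After 10 (read(2)): returned 'WR', offset=10
After 11 (read(4)): returned 'OVET', offset=14

Answer: 14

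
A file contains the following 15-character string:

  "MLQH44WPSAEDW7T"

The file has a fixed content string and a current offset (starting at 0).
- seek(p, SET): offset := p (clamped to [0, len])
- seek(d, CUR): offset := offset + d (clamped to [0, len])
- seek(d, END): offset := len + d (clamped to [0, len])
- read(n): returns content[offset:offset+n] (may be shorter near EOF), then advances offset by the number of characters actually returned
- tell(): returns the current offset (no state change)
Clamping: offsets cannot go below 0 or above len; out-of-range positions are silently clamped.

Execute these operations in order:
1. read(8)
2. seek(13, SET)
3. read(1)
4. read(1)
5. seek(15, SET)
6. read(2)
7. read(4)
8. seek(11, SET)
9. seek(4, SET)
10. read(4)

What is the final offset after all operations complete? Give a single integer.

After 1 (read(8)): returned 'MLQH44WP', offset=8
After 2 (seek(13, SET)): offset=13
After 3 (read(1)): returned '7', offset=14
After 4 (read(1)): returned 'T', offset=15
After 5 (seek(15, SET)): offset=15
After 6 (read(2)): returned '', offset=15
After 7 (read(4)): returned '', offset=15
After 8 (seek(11, SET)): offset=11
After 9 (seek(4, SET)): offset=4
After 10 (read(4)): returned '44WP', offset=8

Answer: 8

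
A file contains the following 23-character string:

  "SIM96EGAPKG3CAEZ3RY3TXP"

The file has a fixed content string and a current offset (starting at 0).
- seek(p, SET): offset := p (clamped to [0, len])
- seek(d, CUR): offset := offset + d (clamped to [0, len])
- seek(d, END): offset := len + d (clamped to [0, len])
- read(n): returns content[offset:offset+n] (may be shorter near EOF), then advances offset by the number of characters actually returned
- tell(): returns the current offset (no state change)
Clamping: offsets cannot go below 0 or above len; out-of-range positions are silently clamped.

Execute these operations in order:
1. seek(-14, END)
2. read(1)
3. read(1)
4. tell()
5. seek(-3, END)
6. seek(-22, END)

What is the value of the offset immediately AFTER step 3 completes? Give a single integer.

Answer: 11

Derivation:
After 1 (seek(-14, END)): offset=9
After 2 (read(1)): returned 'K', offset=10
After 3 (read(1)): returned 'G', offset=11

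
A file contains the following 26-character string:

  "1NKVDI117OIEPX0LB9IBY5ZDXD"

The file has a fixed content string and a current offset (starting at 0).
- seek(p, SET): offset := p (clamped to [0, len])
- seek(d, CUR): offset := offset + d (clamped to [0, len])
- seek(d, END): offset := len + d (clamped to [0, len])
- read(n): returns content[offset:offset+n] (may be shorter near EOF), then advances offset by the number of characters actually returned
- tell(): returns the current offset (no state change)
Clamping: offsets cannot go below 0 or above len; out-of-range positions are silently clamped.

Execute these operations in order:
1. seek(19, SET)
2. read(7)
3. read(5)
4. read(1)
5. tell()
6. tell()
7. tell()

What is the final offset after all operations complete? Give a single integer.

After 1 (seek(19, SET)): offset=19
After 2 (read(7)): returned 'BY5ZDXD', offset=26
After 3 (read(5)): returned '', offset=26
After 4 (read(1)): returned '', offset=26
After 5 (tell()): offset=26
After 6 (tell()): offset=26
After 7 (tell()): offset=26

Answer: 26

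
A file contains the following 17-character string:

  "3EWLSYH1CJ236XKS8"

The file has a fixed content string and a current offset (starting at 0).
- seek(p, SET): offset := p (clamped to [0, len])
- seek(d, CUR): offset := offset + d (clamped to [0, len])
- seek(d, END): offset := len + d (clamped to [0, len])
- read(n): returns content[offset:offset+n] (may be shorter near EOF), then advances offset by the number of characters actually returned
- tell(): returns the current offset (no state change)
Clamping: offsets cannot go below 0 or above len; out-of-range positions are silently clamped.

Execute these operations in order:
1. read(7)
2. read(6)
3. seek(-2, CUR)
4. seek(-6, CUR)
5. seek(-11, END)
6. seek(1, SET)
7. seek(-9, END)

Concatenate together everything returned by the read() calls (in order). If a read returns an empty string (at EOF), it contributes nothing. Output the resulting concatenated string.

Answer: 3EWLSYH1CJ236

Derivation:
After 1 (read(7)): returned '3EWLSYH', offset=7
After 2 (read(6)): returned '1CJ236', offset=13
After 3 (seek(-2, CUR)): offset=11
After 4 (seek(-6, CUR)): offset=5
After 5 (seek(-11, END)): offset=6
After 6 (seek(1, SET)): offset=1
After 7 (seek(-9, END)): offset=8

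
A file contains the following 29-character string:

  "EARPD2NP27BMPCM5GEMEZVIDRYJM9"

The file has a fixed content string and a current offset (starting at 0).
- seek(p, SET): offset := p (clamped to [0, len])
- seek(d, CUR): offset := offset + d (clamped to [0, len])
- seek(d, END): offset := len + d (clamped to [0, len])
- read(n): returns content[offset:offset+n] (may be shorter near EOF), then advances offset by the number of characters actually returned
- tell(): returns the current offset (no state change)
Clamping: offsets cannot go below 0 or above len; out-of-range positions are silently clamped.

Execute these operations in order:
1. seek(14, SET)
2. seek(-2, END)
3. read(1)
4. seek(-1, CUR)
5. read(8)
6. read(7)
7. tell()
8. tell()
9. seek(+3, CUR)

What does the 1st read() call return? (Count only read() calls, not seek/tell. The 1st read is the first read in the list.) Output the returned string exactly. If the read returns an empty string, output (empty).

After 1 (seek(14, SET)): offset=14
After 2 (seek(-2, END)): offset=27
After 3 (read(1)): returned 'M', offset=28
After 4 (seek(-1, CUR)): offset=27
After 5 (read(8)): returned 'M9', offset=29
After 6 (read(7)): returned '', offset=29
After 7 (tell()): offset=29
After 8 (tell()): offset=29
After 9 (seek(+3, CUR)): offset=29

Answer: M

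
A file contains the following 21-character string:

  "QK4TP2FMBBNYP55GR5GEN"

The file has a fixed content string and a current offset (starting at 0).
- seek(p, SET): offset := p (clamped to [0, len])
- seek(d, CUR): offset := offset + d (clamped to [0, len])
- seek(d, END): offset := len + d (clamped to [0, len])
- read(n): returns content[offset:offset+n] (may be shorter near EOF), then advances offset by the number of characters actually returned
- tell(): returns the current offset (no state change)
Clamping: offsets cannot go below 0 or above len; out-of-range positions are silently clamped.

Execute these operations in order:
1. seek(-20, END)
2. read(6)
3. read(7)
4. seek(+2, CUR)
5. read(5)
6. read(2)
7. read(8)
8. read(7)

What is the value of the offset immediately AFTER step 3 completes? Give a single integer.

After 1 (seek(-20, END)): offset=1
After 2 (read(6)): returned 'K4TP2F', offset=7
After 3 (read(7)): returned 'MBBNYP5', offset=14

Answer: 14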